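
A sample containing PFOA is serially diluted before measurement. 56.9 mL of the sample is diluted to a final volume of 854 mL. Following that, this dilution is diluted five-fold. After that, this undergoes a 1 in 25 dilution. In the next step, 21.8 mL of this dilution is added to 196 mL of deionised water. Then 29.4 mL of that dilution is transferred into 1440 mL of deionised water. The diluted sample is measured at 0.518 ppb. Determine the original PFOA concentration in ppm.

485 ppm

Overall dilution factor = 15.01 × 5 × 25 × 9.991 × 49.98 = 9.37 × 10⁵.
Original = 0.518 ppb × 9.37 × 10⁵ = 4.85 × 10⁵ ppb = 485 ppm.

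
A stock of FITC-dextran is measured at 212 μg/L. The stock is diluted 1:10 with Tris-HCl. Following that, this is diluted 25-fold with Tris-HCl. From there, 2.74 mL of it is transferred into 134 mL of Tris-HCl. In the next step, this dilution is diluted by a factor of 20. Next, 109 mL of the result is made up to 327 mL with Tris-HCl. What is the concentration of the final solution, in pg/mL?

0.283 pg/mL

Overall dilution factor = 10 × 25 × 49.91 × 20 × 3 = 7.49 × 10⁵.
212 μg/L / 7.49 × 10⁵ = 2.83 × 10⁻⁴ μg/L = 0.283 pg/mL.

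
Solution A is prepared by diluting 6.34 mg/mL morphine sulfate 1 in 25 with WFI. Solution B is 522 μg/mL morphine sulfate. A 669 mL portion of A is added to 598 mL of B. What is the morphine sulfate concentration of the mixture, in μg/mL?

C_A = 6.34 mg/mL / 25 = 0.254 mg/mL.
C_B = 522 μg/mL = 0.522 mg/mL.
C_mix = (C_A·V_A + C_B·V_B)/(V_A + V_B) = (0.254×669 + 0.522×598) / 1267 = 0.380 mg/mL = 380 μg/mL.

380 μg/mL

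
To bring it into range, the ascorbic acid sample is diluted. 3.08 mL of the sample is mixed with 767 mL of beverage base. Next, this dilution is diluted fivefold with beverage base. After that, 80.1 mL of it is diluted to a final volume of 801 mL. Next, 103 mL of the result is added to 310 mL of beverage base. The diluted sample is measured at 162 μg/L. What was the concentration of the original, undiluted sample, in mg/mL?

8.12 mg/mL

Overall dilution factor = 250.0 × 5 × 10 × 4.010 = 5.01 × 10⁴.
Original = 162 μg/L × 5.01 × 10⁴ = 8.12 × 10⁶ μg/L = 8.12 mg/mL.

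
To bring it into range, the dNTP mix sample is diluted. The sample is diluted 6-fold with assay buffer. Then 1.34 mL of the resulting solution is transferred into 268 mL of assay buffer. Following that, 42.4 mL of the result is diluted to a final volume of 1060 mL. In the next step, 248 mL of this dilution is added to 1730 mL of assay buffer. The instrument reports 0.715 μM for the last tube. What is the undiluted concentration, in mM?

Overall dilution factor = 6 × 201 × 25 × 7.976 = 2.40 × 10⁵.
Original = 0.715 μM × 2.40 × 10⁵ = 1.72 × 10⁵ μM = 172 mM.

172 mM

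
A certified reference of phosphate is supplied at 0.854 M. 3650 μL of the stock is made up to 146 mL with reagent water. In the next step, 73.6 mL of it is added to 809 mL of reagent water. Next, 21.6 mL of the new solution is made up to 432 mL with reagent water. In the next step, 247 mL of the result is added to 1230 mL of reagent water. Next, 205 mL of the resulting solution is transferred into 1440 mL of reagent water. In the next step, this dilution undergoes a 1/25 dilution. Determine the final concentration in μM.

Overall dilution factor = 40 × 11.99 × 20 × 5.980 × 8.024 × 25 = 1.15 × 10⁷.
0.854 M / 1.15 × 10⁷ = 7.42 × 10⁻⁸ M = 0.0742 μM.

0.0742 μM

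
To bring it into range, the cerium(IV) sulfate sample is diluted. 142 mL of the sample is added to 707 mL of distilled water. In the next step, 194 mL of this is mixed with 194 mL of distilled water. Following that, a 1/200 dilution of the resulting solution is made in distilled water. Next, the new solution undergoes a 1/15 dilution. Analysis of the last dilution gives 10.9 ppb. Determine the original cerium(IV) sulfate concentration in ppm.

391 ppm

Overall dilution factor = 5.979 × 2 × 200 × 15 = 3.59 × 10⁴.
Original = 10.9 ppb × 3.59 × 10⁴ = 3.91 × 10⁵ ppb = 391 ppm.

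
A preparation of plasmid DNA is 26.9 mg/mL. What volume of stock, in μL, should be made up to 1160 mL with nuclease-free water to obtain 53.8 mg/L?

53.8 mg/L = 0.0538 mg/mL.
V₁ = C₂V₂/C₁ = 0.0538 × 1160 / 26.9 = 2.32 mL = 2320 μL.

2320 μL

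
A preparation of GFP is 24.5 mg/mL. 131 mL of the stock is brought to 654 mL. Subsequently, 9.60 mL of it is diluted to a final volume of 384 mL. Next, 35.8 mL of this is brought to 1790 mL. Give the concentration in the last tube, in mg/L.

Overall dilution factor = 4.992 × 40 × 50 = 9985.
24.5 mg/mL / 9985 = 2.45 × 10⁻³ mg/mL = 2.45 mg/L.

2.45 mg/L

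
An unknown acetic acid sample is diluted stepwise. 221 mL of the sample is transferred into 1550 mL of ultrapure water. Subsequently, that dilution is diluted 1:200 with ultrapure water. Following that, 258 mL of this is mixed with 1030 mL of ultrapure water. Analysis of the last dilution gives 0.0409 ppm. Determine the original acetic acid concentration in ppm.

Overall dilution factor = 8.014 × 200 × 4.992 = 8001.
Original = 0.0409 ppm × 8001 = 327 ppm.

327 ppm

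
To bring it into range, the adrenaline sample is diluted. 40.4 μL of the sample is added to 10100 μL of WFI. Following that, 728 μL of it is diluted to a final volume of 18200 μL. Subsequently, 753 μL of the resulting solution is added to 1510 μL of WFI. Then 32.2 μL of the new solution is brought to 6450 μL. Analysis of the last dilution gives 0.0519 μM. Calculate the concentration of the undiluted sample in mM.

Overall dilution factor = 251 × 25 × 3.005 × 200.3 = 3.78 × 10⁶.
Original = 0.0519 μM × 3.78 × 10⁶ = 1.96 × 10⁵ μM = 196 mM.

196 mM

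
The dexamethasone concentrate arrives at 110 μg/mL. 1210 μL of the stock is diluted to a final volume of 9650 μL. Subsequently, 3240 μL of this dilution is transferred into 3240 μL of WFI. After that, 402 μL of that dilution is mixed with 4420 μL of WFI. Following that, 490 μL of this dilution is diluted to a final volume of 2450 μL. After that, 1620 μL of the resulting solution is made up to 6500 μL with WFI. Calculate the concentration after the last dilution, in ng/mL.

28.7 ng/mL

Overall dilution factor = 7.975 × 2 × 12.00 × 5 × 4.012 = 3838.
110 μg/mL / 3838 = 0.0287 μg/mL = 28.7 ng/mL.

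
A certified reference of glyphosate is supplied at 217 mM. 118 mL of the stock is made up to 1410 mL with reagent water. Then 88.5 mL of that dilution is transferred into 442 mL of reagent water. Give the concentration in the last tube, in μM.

3030 μM

Overall dilution factor = 11.95 × 5.994 = 71.6.
217 mM / 71.6 = 3.03 mM = 3030 μM.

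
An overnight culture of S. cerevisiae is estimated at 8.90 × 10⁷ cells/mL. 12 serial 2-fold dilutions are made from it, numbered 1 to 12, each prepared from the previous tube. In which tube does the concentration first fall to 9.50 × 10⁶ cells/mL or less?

Tube n has concentration 8.90 × 10⁷ cells/mL / 2ⁿ.
Need 2ⁿ ≥ 8.90 × 10⁷ cells/mL / 9.50 × 10⁶ cells/mL = 9.37, so n ≥ 3.23.
First such tube: n = 4.

tube 4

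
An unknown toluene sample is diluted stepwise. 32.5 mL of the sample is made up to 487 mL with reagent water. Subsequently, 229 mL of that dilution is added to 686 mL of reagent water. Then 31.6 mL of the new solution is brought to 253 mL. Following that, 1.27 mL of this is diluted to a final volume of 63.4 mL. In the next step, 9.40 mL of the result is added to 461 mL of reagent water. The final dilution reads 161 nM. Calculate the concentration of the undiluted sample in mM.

Overall dilution factor = 14.98 × 3.996 × 8.006 × 49.92 × 50.04 = 1.20 × 10⁶.
Original = 161 nM × 1.20 × 10⁶ = 1.93 × 10⁸ nM = 193 mM.

193 mM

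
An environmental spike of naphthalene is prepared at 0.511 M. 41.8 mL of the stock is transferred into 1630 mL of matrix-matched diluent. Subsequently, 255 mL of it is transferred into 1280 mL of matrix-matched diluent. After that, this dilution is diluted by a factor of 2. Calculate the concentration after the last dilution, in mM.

1.06 mM

Overall dilution factor = 40.00 × 6.020 × 2 = 482.
0.511 M / 482 = 1.06 × 10⁻³ M = 1.06 mM.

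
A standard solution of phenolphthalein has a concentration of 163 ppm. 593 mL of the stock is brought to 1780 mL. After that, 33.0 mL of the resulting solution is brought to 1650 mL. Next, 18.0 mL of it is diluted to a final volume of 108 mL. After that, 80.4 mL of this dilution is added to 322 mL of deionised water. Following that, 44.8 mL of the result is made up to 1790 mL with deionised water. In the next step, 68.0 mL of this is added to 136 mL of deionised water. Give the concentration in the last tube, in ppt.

302 ppt

Overall dilution factor = 3.002 × 50 × 6 × 5.005 × 39.96 × 3 = 5.40 × 10⁵.
163 ppm / 5.40 × 10⁵ = 3.02 × 10⁻⁴ ppm = 302 ppt.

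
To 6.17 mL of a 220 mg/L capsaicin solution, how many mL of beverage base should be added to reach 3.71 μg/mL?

3.71 μg/mL = 3.71 mg/L.
V₂ = C₁V₁/C₂ = 220 × 6.17 / 3.71 = 366 mL.
Diluent to add = V₂ − V₁ = 366 − 6.17 = 360 mL.

360 mL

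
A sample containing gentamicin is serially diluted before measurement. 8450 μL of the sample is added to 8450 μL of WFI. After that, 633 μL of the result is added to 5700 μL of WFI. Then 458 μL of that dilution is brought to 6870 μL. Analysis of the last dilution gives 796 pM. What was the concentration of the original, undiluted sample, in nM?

239 nM

Overall dilution factor = 2 × 10.00 × 15 = 300.
Original = 796 pM × 300 = 2.39 × 10⁵ pM = 239 nM.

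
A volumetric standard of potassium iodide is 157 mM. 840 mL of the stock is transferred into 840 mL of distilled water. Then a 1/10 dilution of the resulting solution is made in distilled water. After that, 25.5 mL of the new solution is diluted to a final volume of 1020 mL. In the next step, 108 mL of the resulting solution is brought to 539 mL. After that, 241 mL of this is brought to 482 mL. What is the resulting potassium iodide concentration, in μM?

19.7 μM

Overall dilution factor = 2 × 10 × 40 × 4.991 × 2 = 7985.
157 mM / 7985 = 0.0197 mM = 19.7 μM.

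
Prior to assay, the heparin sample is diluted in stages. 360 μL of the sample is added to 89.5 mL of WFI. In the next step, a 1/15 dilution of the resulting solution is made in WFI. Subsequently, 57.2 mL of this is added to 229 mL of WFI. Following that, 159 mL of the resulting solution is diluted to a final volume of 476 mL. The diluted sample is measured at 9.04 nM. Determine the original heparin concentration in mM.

Overall dilution factor = 249.6 × 15 × 5.003 × 2.994 = 5.61 × 10⁴.
Original = 9.04 nM × 5.61 × 10⁴ = 5.07 × 10⁵ nM = 0.507 mM.

0.507 mM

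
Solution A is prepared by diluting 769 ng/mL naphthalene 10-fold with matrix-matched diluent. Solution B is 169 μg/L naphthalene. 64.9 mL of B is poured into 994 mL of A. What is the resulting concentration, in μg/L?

C_A = 769 ng/mL / 10 = 76.9 ng/mL.
C_B = 169 μg/L = 169 ng/mL.
C_mix = (C_A·V_A + C_B·V_B)/(V_A + V_B) = (76.9×994 + 169×64.9) / 1059 = 82.5 ng/mL = 82.5 μg/L.

82.5 μg/L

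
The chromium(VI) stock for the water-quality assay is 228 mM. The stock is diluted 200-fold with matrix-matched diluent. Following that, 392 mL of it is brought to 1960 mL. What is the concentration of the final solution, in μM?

Overall dilution factor = 200 × 5 = 1000.
228 mM / 1000 = 0.228 mM = 228 μM.

228 μM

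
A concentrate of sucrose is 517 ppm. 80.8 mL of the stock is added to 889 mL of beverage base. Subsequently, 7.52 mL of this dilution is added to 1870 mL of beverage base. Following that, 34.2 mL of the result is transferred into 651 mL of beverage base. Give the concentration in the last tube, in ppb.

Overall dilution factor = 12.00 × 249.7 × 20.04 = 6.00 × 10⁴.
517 ppm / 6.00 × 10⁴ = 8.61 × 10⁻³ ppm = 8.61 ppb.

8.61 ppb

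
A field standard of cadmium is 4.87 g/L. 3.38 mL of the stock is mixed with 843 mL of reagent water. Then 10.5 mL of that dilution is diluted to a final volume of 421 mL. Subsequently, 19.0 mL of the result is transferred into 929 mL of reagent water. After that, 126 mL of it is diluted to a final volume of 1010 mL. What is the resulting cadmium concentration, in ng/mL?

Overall dilution factor = 250.4 × 40.10 × 49.89 × 8.016 = 4.02 × 10⁶.
4.87 g/L / 4.02 × 10⁶ = 1.21 × 10⁻⁶ g/L = 1.21 ng/mL.

1.21 ng/mL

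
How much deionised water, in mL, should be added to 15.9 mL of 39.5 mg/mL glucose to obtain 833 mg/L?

833 mg/L = 0.833 mg/mL.
V₂ = C₁V₁/C₂ = 39.5 × 15.9 / 0.833 = 754 mL.
Diluent to add = V₂ − V₁ = 754 − 15.9 = 738 mL.

738 mL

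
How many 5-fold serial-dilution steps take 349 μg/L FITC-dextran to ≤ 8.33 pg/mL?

Need 5ⁿ ≥ 4.19 × 10⁴, so n ≥ log(4.19 × 10⁴)/log(5) = 6.61.
Minimum whole steps: n = 7.

7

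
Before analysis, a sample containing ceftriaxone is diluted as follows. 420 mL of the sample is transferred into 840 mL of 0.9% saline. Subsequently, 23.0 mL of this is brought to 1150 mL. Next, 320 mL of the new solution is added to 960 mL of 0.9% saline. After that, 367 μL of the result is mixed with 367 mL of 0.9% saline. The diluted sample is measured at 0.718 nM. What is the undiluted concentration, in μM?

Overall dilution factor = 3 × 50 × 4 × 1001 = 6.01 × 10⁵.
Original = 0.718 nM × 6.01 × 10⁵ = 4.31 × 10⁵ nM = 431 μM.

431 μM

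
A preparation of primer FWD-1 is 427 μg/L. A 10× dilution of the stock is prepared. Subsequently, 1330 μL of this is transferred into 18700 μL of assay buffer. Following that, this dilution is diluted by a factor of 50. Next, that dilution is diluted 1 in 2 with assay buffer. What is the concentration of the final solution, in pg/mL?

Overall dilution factor = 10 × 15.06 × 50 × 2 = 1.51 × 10⁴.
427 μg/L / 1.51 × 10⁴ = 0.0284 μg/L = 28.4 pg/mL.

28.4 pg/mL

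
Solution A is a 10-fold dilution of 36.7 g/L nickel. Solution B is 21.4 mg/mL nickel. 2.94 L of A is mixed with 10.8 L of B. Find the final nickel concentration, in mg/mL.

C_A = 36.7 g/L / 10 = 3.67 g/L.
C_B = 21.4 mg/mL = 21.4 g/L.
C_mix = (C_A·V_A + C_B·V_B)/(V_A + V_B) = (3.67×2.94 + 21.4×10.8) / 13.74 = 17.6 g/L = 17.6 mg/mL.

17.6 mg/mL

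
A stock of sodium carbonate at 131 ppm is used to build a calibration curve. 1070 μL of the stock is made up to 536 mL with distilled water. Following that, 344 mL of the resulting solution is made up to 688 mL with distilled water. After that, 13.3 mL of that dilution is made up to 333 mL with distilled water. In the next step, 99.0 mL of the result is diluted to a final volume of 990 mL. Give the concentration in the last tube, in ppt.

Overall dilution factor = 500.9 × 2 × 25.04 × 10 = 2.51 × 10⁵.
131 ppm / 2.51 × 10⁵ = 5.22 × 10⁻⁴ ppm = 522 ppt.

522 ppt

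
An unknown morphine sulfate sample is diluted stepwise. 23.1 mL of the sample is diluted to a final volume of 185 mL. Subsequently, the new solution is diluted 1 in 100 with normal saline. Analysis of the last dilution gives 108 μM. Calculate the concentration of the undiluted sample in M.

0.0865 M

Overall dilution factor = 8.009 × 100 = 801.
Original = 108 μM × 801 = 8.65 × 10⁴ μM = 0.0865 M.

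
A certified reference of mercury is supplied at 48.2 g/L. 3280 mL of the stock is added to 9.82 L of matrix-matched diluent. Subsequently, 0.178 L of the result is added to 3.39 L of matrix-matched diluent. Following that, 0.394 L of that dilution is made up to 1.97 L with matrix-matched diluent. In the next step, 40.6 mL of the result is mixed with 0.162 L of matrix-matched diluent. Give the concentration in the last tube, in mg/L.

24.1 mg/L

Overall dilution factor = 3.994 × 20.04 × 5 × 4.990 = 1997.
48.2 g/L / 1997 = 0.0241 g/L = 24.1 mg/L.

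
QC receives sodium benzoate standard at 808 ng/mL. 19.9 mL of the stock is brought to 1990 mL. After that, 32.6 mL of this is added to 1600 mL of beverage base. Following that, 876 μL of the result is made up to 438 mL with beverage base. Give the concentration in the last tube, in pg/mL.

0.323 pg/mL

Overall dilution factor = 100 × 50.08 × 500 = 2.50 × 10⁶.
808 ng/mL / 2.50 × 10⁶ = 3.23 × 10⁻⁴ ng/mL = 0.323 pg/mL.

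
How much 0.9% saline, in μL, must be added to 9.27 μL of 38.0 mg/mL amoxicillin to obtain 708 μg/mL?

708 μg/mL = 0.708 mg/mL.
V₂ = C₁V₁/C₂ = 38.0 × 9.27 / 0.708 = 498 μL.
Diluent to add = V₂ − V₁ = 498 − 9.27 = 488 μL.

488 μL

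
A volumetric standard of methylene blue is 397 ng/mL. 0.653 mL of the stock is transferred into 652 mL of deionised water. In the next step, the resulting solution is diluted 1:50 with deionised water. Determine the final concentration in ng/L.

7.94 ng/L

Overall dilution factor = 999.5 × 50 = 5.00 × 10⁴.
397 ng/mL / 5.00 × 10⁴ = 7.94 × 10⁻³ ng/mL = 7.94 ng/L.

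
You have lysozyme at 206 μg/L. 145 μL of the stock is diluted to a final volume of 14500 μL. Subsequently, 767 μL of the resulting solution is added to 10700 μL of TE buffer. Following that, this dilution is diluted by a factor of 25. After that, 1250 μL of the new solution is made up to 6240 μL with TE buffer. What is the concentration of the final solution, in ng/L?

Overall dilution factor = 100 × 14.95 × 25 × 4.992 = 1.87 × 10⁵.
206 μg/L / 1.87 × 10⁵ = 1.10 × 10⁻³ μg/L = 1.10 ng/L.

1.10 ng/L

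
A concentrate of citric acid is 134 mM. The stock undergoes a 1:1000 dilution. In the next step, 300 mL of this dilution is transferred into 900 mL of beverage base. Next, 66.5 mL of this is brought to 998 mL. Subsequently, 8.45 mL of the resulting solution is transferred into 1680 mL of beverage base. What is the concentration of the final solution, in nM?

Overall dilution factor = 1000 × 4 × 15.01 × 199.8 = 1.20 × 10⁷.
134 mM / 1.20 × 10⁷ = 1.12 × 10⁻⁵ mM = 11.2 nM.

11.2 nM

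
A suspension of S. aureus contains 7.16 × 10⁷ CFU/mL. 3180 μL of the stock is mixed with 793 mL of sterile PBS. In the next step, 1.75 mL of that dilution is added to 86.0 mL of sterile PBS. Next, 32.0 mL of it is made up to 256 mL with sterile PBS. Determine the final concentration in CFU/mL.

713 CFU/mL

Overall dilution factor = 250.4 × 50.14 × 8 = 1.00 × 10⁵.
7.16 × 10⁷ CFU/mL / 1.00 × 10⁵ = 713 CFU/mL.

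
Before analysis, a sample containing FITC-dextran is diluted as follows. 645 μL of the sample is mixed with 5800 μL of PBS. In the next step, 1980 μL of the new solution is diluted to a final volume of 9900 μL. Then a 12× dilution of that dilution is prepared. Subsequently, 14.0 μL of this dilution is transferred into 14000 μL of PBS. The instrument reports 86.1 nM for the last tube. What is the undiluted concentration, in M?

Overall dilution factor = 9.992 × 5 × 12 × 1001 = 6.00 × 10⁵.
Original = 86.1 nM × 6.00 × 10⁵ = 5.17 × 10⁷ nM = 0.0517 M.

0.0517 M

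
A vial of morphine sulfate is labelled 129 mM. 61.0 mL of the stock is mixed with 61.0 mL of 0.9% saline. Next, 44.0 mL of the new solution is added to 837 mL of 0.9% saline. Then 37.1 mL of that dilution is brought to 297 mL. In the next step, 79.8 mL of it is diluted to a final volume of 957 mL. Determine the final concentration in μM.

Overall dilution factor = 2 × 20.02 × 8.005 × 11.99 = 3845.
129 mM / 3845 = 0.0336 mM = 33.6 μM.

33.6 μM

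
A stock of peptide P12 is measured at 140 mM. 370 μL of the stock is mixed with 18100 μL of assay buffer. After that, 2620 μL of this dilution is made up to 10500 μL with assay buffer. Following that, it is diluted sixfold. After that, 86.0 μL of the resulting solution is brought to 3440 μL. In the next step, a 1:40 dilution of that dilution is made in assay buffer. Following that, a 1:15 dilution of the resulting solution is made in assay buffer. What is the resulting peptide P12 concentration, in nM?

Overall dilution factor = 49.92 × 4.008 × 6 × 40 × 40 × 15 = 2.88 × 10⁷.
140 mM / 2.88 × 10⁷ = 4.86 × 10⁻⁶ mM = 4.86 nM.

4.86 nM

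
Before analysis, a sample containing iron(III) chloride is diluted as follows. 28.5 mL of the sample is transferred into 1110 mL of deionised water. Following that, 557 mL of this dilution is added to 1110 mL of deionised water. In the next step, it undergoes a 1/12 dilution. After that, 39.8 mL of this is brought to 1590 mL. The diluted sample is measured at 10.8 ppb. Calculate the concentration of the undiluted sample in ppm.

619 ppm

Overall dilution factor = 39.95 × 2.993 × 12 × 39.95 = 5.73 × 10⁴.
Original = 10.8 ppb × 5.73 × 10⁴ = 6.19 × 10⁵ ppb = 619 ppm.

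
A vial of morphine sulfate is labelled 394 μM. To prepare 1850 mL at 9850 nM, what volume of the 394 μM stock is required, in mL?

9850 nM = 9.85 μM.
V₁ = C₂V₂/C₁ = 9.85 × 1850 / 394 = 46.2 mL.

46.2 mL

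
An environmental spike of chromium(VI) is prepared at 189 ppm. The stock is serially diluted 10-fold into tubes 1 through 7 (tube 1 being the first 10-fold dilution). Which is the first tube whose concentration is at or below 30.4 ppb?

tube 4

Tube n has concentration 189 ppm / 10ⁿ.
Need 10ⁿ ≥ 189 ppm / 30.4 ppb = 6217, so n ≥ 3.79.
First such tube: n = 4.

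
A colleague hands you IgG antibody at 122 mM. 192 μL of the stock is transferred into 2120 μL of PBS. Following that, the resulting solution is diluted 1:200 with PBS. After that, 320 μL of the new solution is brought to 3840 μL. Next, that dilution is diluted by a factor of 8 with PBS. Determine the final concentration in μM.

0.528 μM

Overall dilution factor = 12.04 × 200 × 12 × 8 = 2.31 × 10⁵.
122 mM / 2.31 × 10⁵ = 5.28 × 10⁻⁴ mM = 0.528 μM.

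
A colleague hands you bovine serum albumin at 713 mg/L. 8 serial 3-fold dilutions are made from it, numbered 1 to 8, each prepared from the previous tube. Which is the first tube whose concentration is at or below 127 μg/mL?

tube 2

Tube n has concentration 713 mg/L / 3ⁿ.
Need 3ⁿ ≥ 713 mg/L / 127 μg/mL = 5.61, so n ≥ 1.57.
First such tube: n = 2.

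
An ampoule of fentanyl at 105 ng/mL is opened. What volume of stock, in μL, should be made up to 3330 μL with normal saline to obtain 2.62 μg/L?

83.1 μL

2.62 μg/L = 2.62 ng/mL.
V₁ = C₂V₂/C₁ = 2.62 × 3330 / 105 = 83.1 μL.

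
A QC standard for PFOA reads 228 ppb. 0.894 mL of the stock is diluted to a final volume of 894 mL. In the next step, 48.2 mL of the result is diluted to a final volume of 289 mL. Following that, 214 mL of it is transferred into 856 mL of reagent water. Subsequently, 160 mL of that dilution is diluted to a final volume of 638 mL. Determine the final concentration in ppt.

Overall dilution factor = 1000 × 5.996 × 5 × 3.987 = 1.20 × 10⁵.
228 ppb / 1.20 × 10⁵ = 1.91 × 10⁻³ ppb = 1.91 ppt.

1.91 ppt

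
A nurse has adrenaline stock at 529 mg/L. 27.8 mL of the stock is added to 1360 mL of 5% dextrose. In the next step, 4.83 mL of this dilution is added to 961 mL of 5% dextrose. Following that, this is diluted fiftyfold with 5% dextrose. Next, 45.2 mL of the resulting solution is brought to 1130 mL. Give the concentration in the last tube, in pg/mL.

Overall dilution factor = 49.92 × 200.0 × 50 × 25 = 1.25 × 10⁷.
529 mg/L / 1.25 × 10⁷ = 4.24 × 10⁻⁵ mg/L = 42.4 pg/mL.

42.4 pg/mL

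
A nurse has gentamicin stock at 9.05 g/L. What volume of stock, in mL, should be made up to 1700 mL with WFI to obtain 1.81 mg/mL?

340 mL

1.81 mg/mL = 1.81 g/L.
V₁ = C₂V₂/C₁ = 1.81 × 1700 / 9.05 = 340 mL.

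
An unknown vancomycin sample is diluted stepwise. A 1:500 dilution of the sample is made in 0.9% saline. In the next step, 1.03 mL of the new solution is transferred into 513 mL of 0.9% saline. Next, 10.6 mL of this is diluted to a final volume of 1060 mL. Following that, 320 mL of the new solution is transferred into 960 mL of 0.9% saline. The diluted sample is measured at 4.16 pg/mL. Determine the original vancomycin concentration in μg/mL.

Overall dilution factor = 500 × 499.1 × 100 × 4 = 9.98 × 10⁷.
Original = 4.16 pg/mL × 9.98 × 10⁷ = 4.15 × 10⁸ pg/mL = 415 μg/mL.

415 μg/mL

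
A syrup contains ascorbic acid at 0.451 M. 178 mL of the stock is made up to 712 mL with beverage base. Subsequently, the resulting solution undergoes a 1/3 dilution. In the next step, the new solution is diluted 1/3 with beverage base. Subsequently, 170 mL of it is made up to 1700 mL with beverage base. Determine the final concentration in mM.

Overall dilution factor = 4 × 3 × 3 × 10 = 360.
0.451 M / 360 = 1.25 × 10⁻³ M = 1.25 mM.

1.25 mM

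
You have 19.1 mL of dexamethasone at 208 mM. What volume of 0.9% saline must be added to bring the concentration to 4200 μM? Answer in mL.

927 mL

4200 μM = 4.20 mM.
V₂ = C₁V₁/C₂ = 208 × 19.1 / 4.20 = 946 mL.
Diluent to add = V₂ − V₁ = 946 − 19.1 = 927 mL.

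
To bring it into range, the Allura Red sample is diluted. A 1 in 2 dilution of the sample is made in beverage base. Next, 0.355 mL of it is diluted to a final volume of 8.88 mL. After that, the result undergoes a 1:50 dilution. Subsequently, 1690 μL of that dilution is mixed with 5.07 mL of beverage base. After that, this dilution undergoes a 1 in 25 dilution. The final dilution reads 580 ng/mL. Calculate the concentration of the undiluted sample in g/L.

Overall dilution factor = 2 × 25.01 × 50 × 4 × 25 = 2.50 × 10⁵.
Original = 580 ng/mL × 2.50 × 10⁵ = 1.45 × 10⁸ ng/mL = 145 g/L.

145 g/L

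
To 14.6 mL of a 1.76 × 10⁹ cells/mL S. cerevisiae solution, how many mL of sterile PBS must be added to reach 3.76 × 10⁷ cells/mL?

V₂ = C₁V₁/C₂ = 1.76 × 10⁹ × 14.6 / 3.76 × 10⁷ = 683 mL.
Diluent to add = V₂ − V₁ = 683 − 14.6 = 669 mL.

669 mL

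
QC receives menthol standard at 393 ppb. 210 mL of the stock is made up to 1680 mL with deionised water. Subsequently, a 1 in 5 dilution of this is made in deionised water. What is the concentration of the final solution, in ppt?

9820 ppt

Overall dilution factor = 8 × 5 = 40.0.
393 ppb / 40.0 = 9.82 ppb = 9820 ppt.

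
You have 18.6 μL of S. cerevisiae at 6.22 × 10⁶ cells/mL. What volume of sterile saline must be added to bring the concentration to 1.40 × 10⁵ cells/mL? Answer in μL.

V₂ = C₁V₁/C₂ = 6.22 × 10⁶ × 18.6 / 1.40 × 10⁵ = 826 μL.
Diluent to add = V₂ − V₁ = 826 − 18.6 = 808 μL.

808 μL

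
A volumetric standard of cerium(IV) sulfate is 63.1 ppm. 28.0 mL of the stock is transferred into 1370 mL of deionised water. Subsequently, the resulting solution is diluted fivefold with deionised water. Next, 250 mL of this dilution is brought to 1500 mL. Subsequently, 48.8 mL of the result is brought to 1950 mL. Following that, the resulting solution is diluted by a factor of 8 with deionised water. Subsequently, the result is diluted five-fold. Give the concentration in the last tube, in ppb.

Overall dilution factor = 49.93 × 5 × 6 × 39.96 × 8 × 5 = 2.39 × 10⁶.
63.1 ppm / 2.39 × 10⁶ = 2.64 × 10⁻⁵ ppm = 0.0264 ppb.

0.0264 ppb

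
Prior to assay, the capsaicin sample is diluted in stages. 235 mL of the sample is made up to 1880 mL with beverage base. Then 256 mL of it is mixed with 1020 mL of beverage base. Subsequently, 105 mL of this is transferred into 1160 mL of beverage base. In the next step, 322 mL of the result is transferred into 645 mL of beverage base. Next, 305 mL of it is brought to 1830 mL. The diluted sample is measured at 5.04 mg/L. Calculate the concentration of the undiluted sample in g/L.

Overall dilution factor = 8 × 4.984 × 12.05 × 3.003 × 6 = 8656.
Original = 5.04 mg/L × 8656 = 4.36 × 10⁴ mg/L = 43.6 g/L.

43.6 g/L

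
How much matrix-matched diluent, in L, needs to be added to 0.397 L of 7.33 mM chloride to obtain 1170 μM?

1170 μM = 1.17 mM.
V₂ = C₁V₁/C₂ = 7.33 × 0.397 / 1.17 = 2.49 L.
Diluent to add = V₂ − V₁ = 2.49 − 0.397 = 2.09 L.

2.09 L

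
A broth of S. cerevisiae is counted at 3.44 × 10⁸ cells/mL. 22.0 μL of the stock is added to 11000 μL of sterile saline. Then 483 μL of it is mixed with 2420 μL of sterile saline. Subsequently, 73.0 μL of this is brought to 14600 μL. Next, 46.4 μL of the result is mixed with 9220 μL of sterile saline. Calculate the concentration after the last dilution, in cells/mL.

Overall dilution factor = 501 × 6.010 × 200 × 199.7 = 1.20 × 10⁸.
3.44 × 10⁸ cells/mL / 1.20 × 10⁸ = 2.86 cells/mL.

2.86 cells/mL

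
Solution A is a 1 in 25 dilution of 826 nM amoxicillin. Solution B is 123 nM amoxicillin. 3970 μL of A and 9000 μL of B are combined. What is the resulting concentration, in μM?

0.0955 μM

C_A = 826 nM / 25 = 33.0 nM.
C_mix = (C_A·V_A + C_B·V_B)/(V_A + V_B) = (33.0×3970 + 123×9000) / 12970 = 95.5 nM = 0.0955 μM.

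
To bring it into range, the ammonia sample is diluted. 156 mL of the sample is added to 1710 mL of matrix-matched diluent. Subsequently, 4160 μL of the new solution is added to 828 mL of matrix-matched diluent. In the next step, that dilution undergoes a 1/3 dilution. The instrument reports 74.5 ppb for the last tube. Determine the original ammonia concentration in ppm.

Overall dilution factor = 11.96 × 200.0 × 3 = 7178.
Original = 74.5 ppb × 7178 = 5.35 × 10⁵ ppb = 535 ppm.

535 ppm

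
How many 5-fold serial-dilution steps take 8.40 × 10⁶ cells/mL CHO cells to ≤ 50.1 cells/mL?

8

Need 5ⁿ ≥ 1.68 × 10⁵, so n ≥ log(1.68 × 10⁵)/log(5) = 7.47.
Minimum whole steps: n = 8.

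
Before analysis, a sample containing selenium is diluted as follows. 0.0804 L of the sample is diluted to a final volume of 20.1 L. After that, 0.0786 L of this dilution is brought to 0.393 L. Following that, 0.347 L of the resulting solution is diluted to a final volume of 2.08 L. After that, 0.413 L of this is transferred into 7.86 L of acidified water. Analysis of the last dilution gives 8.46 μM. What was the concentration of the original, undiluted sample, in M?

Overall dilution factor = 250 × 5 × 5.994 × 20.03 = 1.50 × 10⁵.
Original = 8.46 μM × 1.50 × 10⁵ = 1.27 × 10⁶ μM = 1.27 M.

1.27 M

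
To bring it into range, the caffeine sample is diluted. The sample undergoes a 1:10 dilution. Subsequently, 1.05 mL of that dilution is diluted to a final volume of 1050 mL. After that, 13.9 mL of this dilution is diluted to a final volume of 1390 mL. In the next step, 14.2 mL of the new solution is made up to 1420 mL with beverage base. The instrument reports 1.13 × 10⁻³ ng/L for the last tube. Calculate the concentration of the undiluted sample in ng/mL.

Overall dilution factor = 10 × 1000 × 100 × 100 = 1.00 × 10⁸.
Original = 1.13 × 10⁻³ ng/L × 1.00 × 10⁸ = 1.13 × 10⁵ ng/L = 113 ng/mL.

113 ng/mL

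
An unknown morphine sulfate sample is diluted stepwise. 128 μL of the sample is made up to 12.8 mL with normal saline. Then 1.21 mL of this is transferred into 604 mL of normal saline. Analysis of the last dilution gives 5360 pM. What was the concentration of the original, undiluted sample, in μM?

268 μM

Overall dilution factor = 100 × 500.2 = 5.00 × 10⁴.
Original = 5360 pM × 5.00 × 10⁴ = 2.68 × 10⁸ pM = 268 μM.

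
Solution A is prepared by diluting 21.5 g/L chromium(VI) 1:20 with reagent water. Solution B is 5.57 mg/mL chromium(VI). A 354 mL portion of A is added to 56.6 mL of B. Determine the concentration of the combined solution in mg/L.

C_A = 21.5 g/L / 20 = 1.07 g/L.
C_B = 5.57 mg/mL = 5.57 g/L.
C_mix = (C_A·V_A + C_B·V_B)/(V_A + V_B) = (1.07×354 + 5.57×56.6) / 410.6 = 1.69 g/L = 1690 mg/L.

1690 mg/L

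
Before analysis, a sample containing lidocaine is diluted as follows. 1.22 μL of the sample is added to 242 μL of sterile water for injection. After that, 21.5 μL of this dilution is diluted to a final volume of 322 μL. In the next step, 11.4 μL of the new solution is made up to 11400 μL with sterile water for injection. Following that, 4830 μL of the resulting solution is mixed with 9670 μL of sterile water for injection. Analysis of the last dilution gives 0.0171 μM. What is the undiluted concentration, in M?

Overall dilution factor = 199.4 × 14.98 × 1000 × 3.002 = 8.96 × 10⁶.
Original = 0.0171 μM × 8.96 × 10⁶ = 1.53 × 10⁵ μM = 0.153 M.

0.153 M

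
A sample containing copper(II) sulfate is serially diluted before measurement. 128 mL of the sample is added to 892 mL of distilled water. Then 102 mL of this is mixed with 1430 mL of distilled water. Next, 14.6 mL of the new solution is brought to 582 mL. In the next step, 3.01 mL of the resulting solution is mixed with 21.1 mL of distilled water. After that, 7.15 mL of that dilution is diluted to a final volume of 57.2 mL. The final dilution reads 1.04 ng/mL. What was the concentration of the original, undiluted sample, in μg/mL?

318 μg/mL

Overall dilution factor = 7.969 × 15.02 × 39.86 × 8.010 × 8 = 3.06 × 10⁵.
Original = 1.04 ng/mL × 3.06 × 10⁵ = 3.18 × 10⁵ ng/mL = 318 μg/mL.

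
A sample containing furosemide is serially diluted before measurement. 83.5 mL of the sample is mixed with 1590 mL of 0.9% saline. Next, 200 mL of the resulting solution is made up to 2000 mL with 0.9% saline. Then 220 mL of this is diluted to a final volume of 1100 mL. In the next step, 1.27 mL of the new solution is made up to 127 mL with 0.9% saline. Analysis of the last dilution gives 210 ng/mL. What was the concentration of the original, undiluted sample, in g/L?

Overall dilution factor = 20.04 × 10 × 5 × 100 = 1.00 × 10⁵.
Original = 210 ng/mL × 1.00 × 10⁵ = 2.10 × 10⁷ ng/mL = 21.0 g/L.

21.0 g/L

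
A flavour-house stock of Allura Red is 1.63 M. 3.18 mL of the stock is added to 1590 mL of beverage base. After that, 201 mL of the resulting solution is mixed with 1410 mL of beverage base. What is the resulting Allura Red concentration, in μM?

Overall dilution factor = 501 × 8.015 = 4015.
1.63 M / 4015 = 4.06 × 10⁻⁴ M = 406 μM.

406 μM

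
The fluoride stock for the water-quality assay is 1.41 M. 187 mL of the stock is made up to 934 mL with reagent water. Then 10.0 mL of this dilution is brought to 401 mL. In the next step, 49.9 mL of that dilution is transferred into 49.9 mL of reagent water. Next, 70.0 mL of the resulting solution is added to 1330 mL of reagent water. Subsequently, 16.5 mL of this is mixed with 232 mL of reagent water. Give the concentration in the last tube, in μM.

11.7 μM

Overall dilution factor = 4.995 × 40.10 × 2 × 20 × 15.06 = 1.21 × 10⁵.
1.41 M / 1.21 × 10⁵ = 1.17 × 10⁻⁵ M = 11.7 μM.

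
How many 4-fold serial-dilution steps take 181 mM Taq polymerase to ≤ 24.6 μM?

7

Need 4ⁿ ≥ 7358, so n ≥ log(7358)/log(4) = 6.42.
Minimum whole steps: n = 7.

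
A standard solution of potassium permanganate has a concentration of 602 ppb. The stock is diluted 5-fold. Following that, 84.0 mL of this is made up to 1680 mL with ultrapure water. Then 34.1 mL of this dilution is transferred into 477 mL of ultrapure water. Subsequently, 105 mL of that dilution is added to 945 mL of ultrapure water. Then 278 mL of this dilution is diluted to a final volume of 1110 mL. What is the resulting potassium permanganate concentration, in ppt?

Overall dilution factor = 5 × 20 × 14.99 × 10 × 3.993 = 5.98 × 10⁴.
602 ppb / 5.98 × 10⁴ = 0.0101 ppb = 10.1 ppt.

10.1 ppt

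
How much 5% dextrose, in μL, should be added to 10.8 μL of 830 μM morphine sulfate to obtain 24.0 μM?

363 μL

V₂ = C₁V₁/C₂ = 830 × 10.8 / 24.0 = 374 μL.
Diluent to add = V₂ − V₁ = 374 − 10.8 = 363 μL.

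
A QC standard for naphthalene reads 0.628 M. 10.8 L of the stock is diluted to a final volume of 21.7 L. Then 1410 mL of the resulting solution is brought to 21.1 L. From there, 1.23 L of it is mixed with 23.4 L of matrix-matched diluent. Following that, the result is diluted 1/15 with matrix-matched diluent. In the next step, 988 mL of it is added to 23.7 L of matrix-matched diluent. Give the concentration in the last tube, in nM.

2780 nM

Overall dilution factor = 2.009 × 14.96 × 20.02 × 15 × 24.99 = 2.26 × 10⁵.
0.628 M / 2.26 × 10⁵ = 2.78 × 10⁻⁶ M = 2780 nM.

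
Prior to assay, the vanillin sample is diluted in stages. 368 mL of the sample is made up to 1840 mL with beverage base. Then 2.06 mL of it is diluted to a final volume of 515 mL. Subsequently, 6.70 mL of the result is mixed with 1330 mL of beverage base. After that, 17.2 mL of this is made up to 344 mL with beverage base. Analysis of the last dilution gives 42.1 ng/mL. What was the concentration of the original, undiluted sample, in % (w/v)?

21.0 % (w/v)

Overall dilution factor = 5 × 250 × 199.5 × 20 = 4.99 × 10⁶.
Original = 42.1 ng/mL × 4.99 × 10⁶ = 2.10 × 10⁸ ng/mL = 21.0 % (w/v).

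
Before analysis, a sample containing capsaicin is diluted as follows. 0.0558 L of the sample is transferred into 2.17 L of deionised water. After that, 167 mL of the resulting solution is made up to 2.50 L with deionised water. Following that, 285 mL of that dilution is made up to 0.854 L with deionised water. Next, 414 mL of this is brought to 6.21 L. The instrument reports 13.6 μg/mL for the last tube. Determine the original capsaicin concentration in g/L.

365 g/L

Overall dilution factor = 39.89 × 14.97 × 2.996 × 15 = 2.68 × 10⁴.
Original = 13.6 μg/mL × 2.68 × 10⁴ = 3.65 × 10⁵ μg/mL = 365 g/L.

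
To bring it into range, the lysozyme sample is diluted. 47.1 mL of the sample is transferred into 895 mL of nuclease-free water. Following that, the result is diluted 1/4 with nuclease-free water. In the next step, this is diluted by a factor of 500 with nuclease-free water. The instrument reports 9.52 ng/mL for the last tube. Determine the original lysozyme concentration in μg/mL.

381 μg/mL

Overall dilution factor = 20.00 × 4 × 500 = 4.00 × 10⁴.
Original = 9.52 ng/mL × 4.00 × 10⁴ = 3.81 × 10⁵ ng/mL = 381 μg/mL.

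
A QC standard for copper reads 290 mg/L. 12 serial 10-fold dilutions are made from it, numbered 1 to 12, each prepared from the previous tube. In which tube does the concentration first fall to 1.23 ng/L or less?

tube 9

Tube n has concentration 290 mg/L / 10ⁿ.
Need 10ⁿ ≥ 290 mg/L / 1.23 ng/L = 2.36 × 10⁸, so n ≥ 8.37.
First such tube: n = 9.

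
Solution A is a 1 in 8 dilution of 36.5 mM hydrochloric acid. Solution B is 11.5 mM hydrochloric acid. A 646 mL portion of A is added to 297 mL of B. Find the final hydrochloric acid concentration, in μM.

C_A = 36.5 mM / 8 = 4.56 mM.
C_mix = (C_A·V_A + C_B·V_B)/(V_A + V_B) = (4.56×646 + 11.5×297) / 943.0 = 6.75 mM = 6750 μM.

6750 μM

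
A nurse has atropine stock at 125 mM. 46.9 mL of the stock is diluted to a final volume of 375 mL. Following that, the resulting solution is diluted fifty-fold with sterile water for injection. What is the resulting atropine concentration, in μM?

313 μM

Overall dilution factor = 7.996 × 50 = 400.
125 mM / 400 = 0.313 mM = 313 μM.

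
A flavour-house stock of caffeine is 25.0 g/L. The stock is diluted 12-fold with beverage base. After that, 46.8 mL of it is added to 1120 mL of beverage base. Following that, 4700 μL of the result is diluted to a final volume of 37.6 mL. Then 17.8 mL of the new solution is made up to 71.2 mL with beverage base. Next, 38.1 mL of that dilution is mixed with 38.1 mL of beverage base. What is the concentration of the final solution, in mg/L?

1.31 mg/L

Overall dilution factor = 12 × 24.93 × 8 × 4 × 2 = 1.91 × 10⁴.
25.0 g/L / 1.91 × 10⁴ = 1.31 × 10⁻³ g/L = 1.31 mg/L.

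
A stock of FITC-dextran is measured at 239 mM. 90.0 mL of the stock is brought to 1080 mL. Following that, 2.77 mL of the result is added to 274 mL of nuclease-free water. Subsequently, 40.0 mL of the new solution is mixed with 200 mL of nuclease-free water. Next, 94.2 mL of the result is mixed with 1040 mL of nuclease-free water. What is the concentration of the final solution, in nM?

Overall dilution factor = 12 × 99.92 × 6 × 12.04 = 8.66 × 10⁴.
239 mM / 8.66 × 10⁴ = 2.76 × 10⁻³ mM = 2760 nM.

2760 nM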